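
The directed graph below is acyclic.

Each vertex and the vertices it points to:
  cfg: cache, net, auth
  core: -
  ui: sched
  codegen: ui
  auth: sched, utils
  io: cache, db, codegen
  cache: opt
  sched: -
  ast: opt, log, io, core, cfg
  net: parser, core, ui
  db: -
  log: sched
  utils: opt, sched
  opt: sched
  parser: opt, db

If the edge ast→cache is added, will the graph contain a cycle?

Adding ast→cache creates a cycle iff cache can already reach ast.
Explore from cache: no path reaches ast. The graph stays acyclic.

No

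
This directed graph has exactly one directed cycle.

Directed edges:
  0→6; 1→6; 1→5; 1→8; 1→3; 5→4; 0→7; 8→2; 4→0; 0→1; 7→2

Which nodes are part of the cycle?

0, 1, 4, 5

DFS with gray/black marking from 0:
0 gray
  7 gray
    2 gray
    2 black
  7 black
  6 gray
  6 black
  1 gray
    3 gray
    3 black
    1→6: 6 black — skip
    8 gray
      8→2: 2 black — skip
    8 black
    5 gray
      4 gray
        4→0: 0 is gray → back edge
Back edge closes the cycle 0 → 1 → 5 → 4 → 0; its vertices are {0, 1, 4, 5}.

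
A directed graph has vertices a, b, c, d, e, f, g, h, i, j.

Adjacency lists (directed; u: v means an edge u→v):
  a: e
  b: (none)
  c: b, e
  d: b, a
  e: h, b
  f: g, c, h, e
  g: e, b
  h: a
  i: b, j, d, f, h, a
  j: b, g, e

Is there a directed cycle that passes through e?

e is on a cycle iff e can reach itself via ≥1 edge.
e → h → a → e — yes.

Yes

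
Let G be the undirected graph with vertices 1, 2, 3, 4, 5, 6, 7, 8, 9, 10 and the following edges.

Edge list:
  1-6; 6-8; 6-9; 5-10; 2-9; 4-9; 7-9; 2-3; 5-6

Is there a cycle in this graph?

No

DFS, tracking each vertex's parent; an edge to a visited non-parent vertex closes a cycle.
Start from 5:
visit 5 (parent –)
  visit 10 (parent 5)
    10–5: parent, skip
  visit 6 (parent 5)
    visit 9 (parent 6)
      visit 4 (parent 9)
        4–9: parent, skip
      visit 2 (parent 9)
        2–9: parent, skip
        visit 3 (parent 2)
          3–2: parent, skip
      9–6: parent, skip
      visit 7 (parent 9)
        7–9: parent, skip
    visit 8 (parent 6)
      8–6: parent, skip
    visit 1 (parent 6)
      1–6: parent, skip
    6–5: parent, skip
No non-parent visited neighbor found — the graph is a forest.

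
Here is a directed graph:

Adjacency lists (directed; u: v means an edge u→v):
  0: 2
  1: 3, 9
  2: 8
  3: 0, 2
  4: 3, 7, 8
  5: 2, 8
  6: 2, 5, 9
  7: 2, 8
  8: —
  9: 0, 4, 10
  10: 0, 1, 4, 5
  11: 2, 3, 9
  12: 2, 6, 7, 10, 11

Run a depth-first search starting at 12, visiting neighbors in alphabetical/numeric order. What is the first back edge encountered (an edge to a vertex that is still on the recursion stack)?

1->9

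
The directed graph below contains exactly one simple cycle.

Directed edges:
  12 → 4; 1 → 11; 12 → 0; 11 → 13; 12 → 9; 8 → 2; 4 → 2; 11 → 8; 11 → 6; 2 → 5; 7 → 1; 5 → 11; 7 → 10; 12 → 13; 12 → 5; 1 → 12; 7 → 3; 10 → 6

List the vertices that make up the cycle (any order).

DFS with gray/black marking from 11:
11 gray
  6 gray
  6 black
  13 gray
  13 black
  8 gray
    2 gray
      5 gray
        5→11: 11 is gray → back edge
Back edge closes the cycle 11 → 8 → 2 → 5 → 11; its vertices are {2, 5, 8, 11}.

2, 5, 8, 11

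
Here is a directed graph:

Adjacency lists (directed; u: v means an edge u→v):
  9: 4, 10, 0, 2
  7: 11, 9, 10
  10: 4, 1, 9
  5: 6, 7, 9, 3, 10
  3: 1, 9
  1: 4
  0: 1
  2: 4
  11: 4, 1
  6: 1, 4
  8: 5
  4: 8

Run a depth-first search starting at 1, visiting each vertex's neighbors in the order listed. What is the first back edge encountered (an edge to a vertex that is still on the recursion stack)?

6→1

DFS from 1 (visiting each vertex's neighbors in the order listed); mark gray on enter, black on exit:
1 gray
  4 gray
    8 gray
      5 gray
        6 gray
          6→1: 1 is gray → back edge
First back edge: 6 → 1.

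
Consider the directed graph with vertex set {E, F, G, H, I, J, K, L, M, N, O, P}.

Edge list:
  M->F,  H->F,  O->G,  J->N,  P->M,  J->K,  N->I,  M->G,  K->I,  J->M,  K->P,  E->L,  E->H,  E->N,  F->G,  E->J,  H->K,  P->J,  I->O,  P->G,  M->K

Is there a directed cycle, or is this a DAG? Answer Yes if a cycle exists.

DFS with white/gray/black marking, starting from J:
J gray
  M gray
    G gray
    G black
    F gray
      F→G: G black — skip
    F black
    K gray
      I gray
        O gray
          O→G: G black — skip
        O black
      I black
      P gray
        P→J: J is gray → back edge
Back edge found, so a cycle exists: J → M → K → P → J.

Yes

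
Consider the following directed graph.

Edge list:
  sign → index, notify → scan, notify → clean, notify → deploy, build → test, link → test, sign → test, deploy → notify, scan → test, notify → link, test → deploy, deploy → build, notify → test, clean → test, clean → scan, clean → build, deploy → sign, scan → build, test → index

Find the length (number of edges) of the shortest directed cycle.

For each vertex v, BFS finds the shortest path from v back to v.
The shortest such closed walk is notify → deploy → notify, length 2.

2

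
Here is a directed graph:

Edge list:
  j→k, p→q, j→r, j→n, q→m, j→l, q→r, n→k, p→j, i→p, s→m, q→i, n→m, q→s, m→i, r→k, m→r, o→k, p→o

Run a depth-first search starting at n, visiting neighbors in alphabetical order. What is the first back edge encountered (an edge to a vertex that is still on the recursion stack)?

DFS from n (visiting neighbors in alphabetical order); mark gray on enter, black on exit:
n gray
  k gray
  k black
  m gray
    i gray
      p gray
        j gray
          j→k: k black — skip
          l gray
          l black
          j→n: n is gray → back edge
First back edge: j → n.

j→n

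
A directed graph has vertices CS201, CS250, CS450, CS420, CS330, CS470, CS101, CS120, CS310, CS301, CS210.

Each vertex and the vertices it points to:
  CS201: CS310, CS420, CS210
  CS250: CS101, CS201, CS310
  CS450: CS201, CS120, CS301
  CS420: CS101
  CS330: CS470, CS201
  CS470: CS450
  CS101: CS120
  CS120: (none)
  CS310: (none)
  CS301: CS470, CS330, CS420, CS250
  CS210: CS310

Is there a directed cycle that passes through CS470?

Yes

CS470 is on a cycle iff CS470 can reach itself via ≥1 edge.
CS470 → CS450 → CS301 → CS470 — yes.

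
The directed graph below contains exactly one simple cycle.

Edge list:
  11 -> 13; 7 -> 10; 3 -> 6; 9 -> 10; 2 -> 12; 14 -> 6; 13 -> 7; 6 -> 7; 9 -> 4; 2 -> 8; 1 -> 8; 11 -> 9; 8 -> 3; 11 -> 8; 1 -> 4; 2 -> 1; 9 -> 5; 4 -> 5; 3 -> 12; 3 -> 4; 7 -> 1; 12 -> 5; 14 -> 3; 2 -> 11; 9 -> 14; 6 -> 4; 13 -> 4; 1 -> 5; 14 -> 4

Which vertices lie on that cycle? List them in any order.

1, 3, 6, 7, 8

DFS with gray/black marking from 1:
1 gray
  4 gray
    5 gray
    5 black
  4 black
  8 gray
    3 gray
      6 gray
        6→4: 4 black — skip
        7 gray
          7→1: 1 is gray → back edge
Back edge closes the cycle 1 → 8 → 3 → 6 → 7 → 1; its vertices are {1, 3, 6, 7, 8}.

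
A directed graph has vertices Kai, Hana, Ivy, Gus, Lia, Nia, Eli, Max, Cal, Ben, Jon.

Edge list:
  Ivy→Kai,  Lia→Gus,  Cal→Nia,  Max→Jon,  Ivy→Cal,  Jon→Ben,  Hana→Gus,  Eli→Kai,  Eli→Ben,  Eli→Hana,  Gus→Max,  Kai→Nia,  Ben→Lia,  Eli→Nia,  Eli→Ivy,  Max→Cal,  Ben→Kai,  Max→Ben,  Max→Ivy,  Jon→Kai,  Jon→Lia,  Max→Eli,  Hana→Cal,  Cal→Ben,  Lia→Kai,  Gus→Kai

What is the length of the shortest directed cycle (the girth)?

4

For each vertex v, BFS finds the shortest path from v back to v.
The shortest such closed walk is Max → Jon → Lia → Gus → Max, length 4.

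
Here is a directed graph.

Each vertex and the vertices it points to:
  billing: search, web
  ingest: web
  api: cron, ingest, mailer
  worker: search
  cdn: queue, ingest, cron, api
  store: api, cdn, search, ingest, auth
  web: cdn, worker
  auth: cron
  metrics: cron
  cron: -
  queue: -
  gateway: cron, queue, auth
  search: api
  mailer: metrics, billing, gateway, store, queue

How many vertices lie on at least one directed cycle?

A vertex is on a directed cycle iff it belongs to a strongly connected component of size ≥ 2 (or has a self-loop).
The vertices on cycles are {api, cdn, web, store, ingest, mailer, search, worker, billing} — 9 in total.

9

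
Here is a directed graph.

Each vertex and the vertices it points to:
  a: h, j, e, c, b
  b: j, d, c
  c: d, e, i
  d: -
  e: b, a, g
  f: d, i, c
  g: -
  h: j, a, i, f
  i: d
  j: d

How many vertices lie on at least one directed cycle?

6

A vertex is on a directed cycle iff it belongs to a strongly connected component of size ≥ 2 (or has a self-loop).
The vertices on cycles are {a, b, c, e, f, h} — 6 in total.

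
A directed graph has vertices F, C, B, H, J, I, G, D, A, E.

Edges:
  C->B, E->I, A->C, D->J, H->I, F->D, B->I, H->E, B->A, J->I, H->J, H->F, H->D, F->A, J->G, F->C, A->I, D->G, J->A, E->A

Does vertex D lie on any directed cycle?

D lies on a cycle iff there is a path from D back to itself.
Exploring from D, it never reaches itself; equivalently, its strongly connected component is a singleton.

No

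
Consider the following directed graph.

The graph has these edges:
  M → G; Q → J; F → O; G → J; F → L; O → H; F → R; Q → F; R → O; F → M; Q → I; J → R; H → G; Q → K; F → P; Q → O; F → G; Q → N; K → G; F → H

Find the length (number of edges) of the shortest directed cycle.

5

For each vertex v, BFS finds the shortest path from v back to v.
The shortest such closed walk is R → O → H → G → J → R, length 5.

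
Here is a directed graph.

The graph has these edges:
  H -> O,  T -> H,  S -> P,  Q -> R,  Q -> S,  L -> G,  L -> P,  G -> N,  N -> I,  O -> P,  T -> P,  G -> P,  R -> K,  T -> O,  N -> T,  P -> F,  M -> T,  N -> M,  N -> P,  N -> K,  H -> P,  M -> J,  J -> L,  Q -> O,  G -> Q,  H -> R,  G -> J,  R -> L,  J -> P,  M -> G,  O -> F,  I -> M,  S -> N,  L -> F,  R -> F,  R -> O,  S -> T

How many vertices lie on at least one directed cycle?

11

A vertex is on a directed cycle iff it belongs to a strongly connected component of size ≥ 2 (or has a self-loop).
The vertices on cycles are {G, H, I, J, L, M, N, Q, R, S, T} — 11 in total.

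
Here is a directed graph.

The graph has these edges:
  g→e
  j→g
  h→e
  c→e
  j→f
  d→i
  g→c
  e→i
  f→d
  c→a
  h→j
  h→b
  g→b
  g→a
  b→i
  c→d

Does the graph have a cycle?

No

DFS with white/gray/black marking, starting from i:
i gray
i black
a gray
a black
b gray
  b→i: i black — skip
b black
c gray
  e gray
    e→i: i black — skip
  e black
  d gray
    d→i: i black — skip
  d black
  c→a: a black — skip
c black
f gray
  f→d: d black — skip
f black
g gray
  g→e: e black — skip
  g→c: c black — skip
  g→b: b black — skip
  g→a: a black — skip
g black
h gray
  j gray
    j→f: f black — skip
    j→g: g black — skip
  j black
  h→e: e black — skip
  h→b: b black — skip
h black
Every edge goes to a white or black vertex — no back edge, so the graph is acyclic.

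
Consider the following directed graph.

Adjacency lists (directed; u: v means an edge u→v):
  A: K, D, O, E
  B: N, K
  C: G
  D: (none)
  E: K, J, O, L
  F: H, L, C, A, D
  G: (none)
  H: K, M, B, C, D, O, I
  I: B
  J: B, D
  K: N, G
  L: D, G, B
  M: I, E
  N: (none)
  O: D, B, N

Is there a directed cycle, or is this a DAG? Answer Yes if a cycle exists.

DFS with white/gray/black marking, starting from L:
L gray
  D gray
  D black
  G gray
  G black
  B gray
    N gray
    N black
    K gray
      K→N: N black — skip
      K→G: G black — skip
    K black
  B black
L black
A gray
  A→K: K black — skip
  A→D: D black — skip
  O gray
    O→D: D black — skip
    O→B: B black — skip
    O→N: N black — skip
  O black
  E gray
    E→K: K black — skip
    J gray
      J→B: B black — skip
      J→D: D black — skip
    J black
    E→O: O black — skip
    E→L: L black — skip
  E black
A black
C gray
  C→G: G black — skip
C black
F gray
  H gray
    H→K: K black — skip
    M gray
      I gray
        I→B: B black — skip
      I black
      M→E: E black — skip
    M black
    H→B: B black — skip
    H→C: C black — skip
    H→D: D black — skip
    H→O: O black — skip
    H→I: I black — skip
  H black
  F→L: L black — skip
  F→C: C black — skip
  F→A: A black — skip
  F→D: D black — skip
F black
Every edge goes to a white or black vertex — no back edge, so the graph is acyclic.

No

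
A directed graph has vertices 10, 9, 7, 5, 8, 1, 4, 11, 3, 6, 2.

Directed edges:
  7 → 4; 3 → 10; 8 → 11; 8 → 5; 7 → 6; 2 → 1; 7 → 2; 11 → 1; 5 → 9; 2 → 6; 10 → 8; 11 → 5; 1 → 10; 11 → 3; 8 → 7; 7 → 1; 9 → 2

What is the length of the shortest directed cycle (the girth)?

For each vertex v, BFS finds the shortest path from v back to v.
The shortest such closed walk is 8 → 7 → 1 → 10 → 8, length 4.

4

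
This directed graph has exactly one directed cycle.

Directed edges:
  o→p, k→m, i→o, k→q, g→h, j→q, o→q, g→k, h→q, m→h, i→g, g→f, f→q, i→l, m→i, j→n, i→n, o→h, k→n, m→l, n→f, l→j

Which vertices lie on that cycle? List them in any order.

DFS with gray/black marking from m:
m gray
  i gray
    n gray
      f gray
        q gray
        q black
      f black
    n black
    o gray
      p gray
      p black
      o→q: q black — skip
      h gray
        h→q: q black — skip
      h black
    o black
    g gray
      g→h: h black — skip
      k gray
        k→q: q black — skip
        k→m: m is gray → back edge
Back edge closes the cycle m → i → g → k → m; its vertices are {g, i, k, m}.

g, i, k, m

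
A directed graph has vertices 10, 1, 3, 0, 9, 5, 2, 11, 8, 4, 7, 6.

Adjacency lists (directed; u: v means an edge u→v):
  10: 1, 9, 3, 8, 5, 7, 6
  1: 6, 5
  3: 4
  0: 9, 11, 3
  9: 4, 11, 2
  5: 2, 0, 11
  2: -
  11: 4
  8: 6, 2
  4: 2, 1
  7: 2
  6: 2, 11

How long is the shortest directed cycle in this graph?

4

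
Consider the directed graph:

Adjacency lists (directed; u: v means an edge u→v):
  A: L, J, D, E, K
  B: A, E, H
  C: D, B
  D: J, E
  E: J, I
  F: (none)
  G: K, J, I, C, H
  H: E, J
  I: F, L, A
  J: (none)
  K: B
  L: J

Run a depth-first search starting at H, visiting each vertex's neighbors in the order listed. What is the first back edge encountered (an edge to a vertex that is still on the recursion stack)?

D->E

DFS from H (visiting each vertex's neighbors in the order listed); mark gray on enter, black on exit:
H gray
  E gray
    J gray
    J black
    I gray
      F gray
      F black
      L gray
        L→J: J black — skip
      L black
      A gray
        A→L: L black — skip
        A→J: J black — skip
        D gray
          D→J: J black — skip
          D→E: E is gray → back edge
First back edge: D → E.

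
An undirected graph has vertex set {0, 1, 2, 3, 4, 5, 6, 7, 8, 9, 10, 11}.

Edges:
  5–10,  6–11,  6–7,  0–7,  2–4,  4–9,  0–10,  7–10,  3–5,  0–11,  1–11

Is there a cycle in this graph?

DFS, tracking each vertex's parent; an edge to a visited non-parent vertex closes a cycle.
Start from 4:
visit 4 (parent –)
  visit 9 (parent 4)
    9–4: parent, skip
  visit 2 (parent 4)
    2–4: parent, skip
visit 0 (parent –)
  visit 7 (parent 0)
    visit 6 (parent 7)
      6–7: parent, skip
      visit 11 (parent 6)
        11–6: parent, skip
        visit 1 (parent 11)
          1–11: parent, skip
        11–0: 0 visited and ≠ parent → cycle
Cycle: 0 – 7 – 6 – 11 – 0.

Yes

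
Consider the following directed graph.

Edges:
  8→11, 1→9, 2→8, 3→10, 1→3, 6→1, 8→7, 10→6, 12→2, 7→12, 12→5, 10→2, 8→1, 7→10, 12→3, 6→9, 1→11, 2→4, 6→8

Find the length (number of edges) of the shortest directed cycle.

For each vertex v, BFS finds the shortest path from v back to v.
The shortest such closed walk is 7 → 12 → 2 → 8 → 7, length 4.

4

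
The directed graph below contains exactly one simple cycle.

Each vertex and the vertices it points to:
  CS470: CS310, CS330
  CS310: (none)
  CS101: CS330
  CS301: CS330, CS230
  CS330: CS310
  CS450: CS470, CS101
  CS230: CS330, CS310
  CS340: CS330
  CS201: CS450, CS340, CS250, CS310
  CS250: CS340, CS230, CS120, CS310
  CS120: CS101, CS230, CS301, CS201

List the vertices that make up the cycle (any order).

CS120, CS201, CS250

DFS with gray/black marking from CS201:
CS201 gray
  CS450 gray
    CS470 gray
      CS310 gray
      CS310 black
      CS330 gray
        CS330→CS310: CS310 black — skip
      CS330 black
    CS470 black
    CS101 gray
      CS101→CS330: CS330 black — skip
    CS101 black
  CS450 black
  CS340 gray
    CS340→CS330: CS330 black — skip
  CS340 black
  CS250 gray
    CS250→CS340: CS340 black — skip
    CS230 gray
      CS230→CS330: CS330 black — skip
      CS230→CS310: CS310 black — skip
    CS230 black
    CS120 gray
      CS120→CS101: CS101 black — skip
      CS120→CS230: CS230 black — skip
      CS301 gray
        CS301→CS330: CS330 black — skip
        CS301→CS230: CS230 black — skip
      CS301 black
      CS120→CS201: CS201 is gray → back edge
Back edge closes the cycle CS201 → CS250 → CS120 → CS201; its vertices are {CS120, CS201, CS250}.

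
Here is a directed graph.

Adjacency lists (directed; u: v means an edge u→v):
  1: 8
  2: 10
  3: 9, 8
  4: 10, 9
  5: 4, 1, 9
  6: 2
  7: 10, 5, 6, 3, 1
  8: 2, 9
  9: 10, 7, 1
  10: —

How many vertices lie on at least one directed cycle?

7

A vertex is on a directed cycle iff it belongs to a strongly connected component of size ≥ 2 (or has a self-loop).
The vertices on cycles are {1, 3, 4, 5, 7, 8, 9} — 7 in total.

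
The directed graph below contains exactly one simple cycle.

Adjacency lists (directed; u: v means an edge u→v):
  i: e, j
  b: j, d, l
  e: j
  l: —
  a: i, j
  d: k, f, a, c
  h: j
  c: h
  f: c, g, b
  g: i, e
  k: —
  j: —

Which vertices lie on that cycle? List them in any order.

DFS with gray/black marking from d:
d gray
  k gray
  k black
  f gray
    c gray
      h gray
        j gray
        j black
      h black
    c black
    g gray
      i gray
        e gray
          e→j: j black — skip
        e black
        i→j: j black — skip
      i black
      g→e: e black — skip
    g black
    b gray
      b→j: j black — skip
      b→d: d is gray → back edge
Back edge closes the cycle d → f → b → d; its vertices are {b, d, f}.

b, d, f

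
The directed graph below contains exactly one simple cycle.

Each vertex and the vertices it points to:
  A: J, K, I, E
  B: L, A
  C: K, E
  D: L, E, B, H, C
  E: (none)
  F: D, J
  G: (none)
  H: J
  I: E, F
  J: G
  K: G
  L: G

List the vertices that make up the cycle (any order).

A, B, D, F, I

DFS with gray/black marking from D:
D gray
  L gray
    G gray
    G black
  L black
  E gray
  E black
  B gray
    B→L: L black — skip
    A gray
      J gray
        J→G: G black — skip
      J black
      K gray
        K→G: G black — skip
      K black
      I gray
        I→E: E black — skip
        F gray
          F→D: D is gray → back edge
Back edge closes the cycle D → B → A → I → F → D; its vertices are {A, B, D, F, I}.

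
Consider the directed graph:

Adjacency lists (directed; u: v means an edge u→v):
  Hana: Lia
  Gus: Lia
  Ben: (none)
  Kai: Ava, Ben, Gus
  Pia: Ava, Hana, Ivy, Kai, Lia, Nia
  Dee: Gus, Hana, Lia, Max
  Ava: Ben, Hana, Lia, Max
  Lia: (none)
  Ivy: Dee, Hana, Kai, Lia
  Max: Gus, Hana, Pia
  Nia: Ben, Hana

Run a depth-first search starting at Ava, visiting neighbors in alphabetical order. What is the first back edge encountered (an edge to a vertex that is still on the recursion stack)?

Pia→Ava

DFS from Ava (visiting neighbors in alphabetical order); mark gray on enter, black on exit:
Ava gray
  Ben gray
  Ben black
  Hana gray
    Lia gray
    Lia black
  Hana black
  Ava→Lia: Lia black — skip
  Max gray
    Gus gray
      Gus→Lia: Lia black — skip
    Gus black
    Max→Hana: Hana black — skip
    Pia gray
      Pia→Ava: Ava is gray → back edge
First back edge: Pia → Ava.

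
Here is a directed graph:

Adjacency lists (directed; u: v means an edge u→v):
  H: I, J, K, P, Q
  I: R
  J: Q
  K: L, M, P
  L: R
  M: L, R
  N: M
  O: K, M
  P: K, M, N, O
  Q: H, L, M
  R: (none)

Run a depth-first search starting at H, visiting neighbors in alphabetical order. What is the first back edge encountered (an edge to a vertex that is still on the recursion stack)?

Q->H

DFS from H (visiting neighbors in alphabetical order); mark gray on enter, black on exit:
H gray
  I gray
    R gray
    R black
  I black
  J gray
    Q gray
      Q→H: H is gray → back edge
First back edge: Q → H.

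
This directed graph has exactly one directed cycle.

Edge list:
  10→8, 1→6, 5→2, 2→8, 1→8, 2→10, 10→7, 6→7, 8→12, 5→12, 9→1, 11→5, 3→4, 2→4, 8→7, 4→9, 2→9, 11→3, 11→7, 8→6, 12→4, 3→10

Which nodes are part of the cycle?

1, 4, 8, 9, 12

DFS with gray/black marking from 4:
4 gray
  9 gray
    1 gray
      8 gray
        6 gray
          7 gray
          7 black
        6 black
        12 gray
          12→4: 4 is gray → back edge
Back edge closes the cycle 4 → 9 → 1 → 8 → 12 → 4; its vertices are {1, 4, 8, 9, 12}.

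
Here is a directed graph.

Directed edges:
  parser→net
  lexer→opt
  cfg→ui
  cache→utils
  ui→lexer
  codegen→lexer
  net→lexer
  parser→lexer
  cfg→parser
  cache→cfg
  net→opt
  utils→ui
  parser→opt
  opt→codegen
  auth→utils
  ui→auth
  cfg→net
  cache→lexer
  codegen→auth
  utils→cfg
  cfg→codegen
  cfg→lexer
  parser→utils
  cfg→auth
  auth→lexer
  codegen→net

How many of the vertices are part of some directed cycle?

9

A vertex is on a directed cycle iff it belongs to a strongly connected component of size ≥ 2 (or has a self-loop).
The vertices on cycles are {ui, cfg, net, opt, auth, lexer, utils, parser, codegen} — 9 in total.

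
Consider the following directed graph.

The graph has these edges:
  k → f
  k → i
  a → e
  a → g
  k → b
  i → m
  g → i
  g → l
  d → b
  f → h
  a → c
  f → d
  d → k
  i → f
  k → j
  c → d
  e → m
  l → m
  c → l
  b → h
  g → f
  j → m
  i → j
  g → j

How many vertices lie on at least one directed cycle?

A vertex is on a directed cycle iff it belongs to a strongly connected component of size ≥ 2 (or has a self-loop).
The vertices on cycles are {d, f, i, k} — 4 in total.

4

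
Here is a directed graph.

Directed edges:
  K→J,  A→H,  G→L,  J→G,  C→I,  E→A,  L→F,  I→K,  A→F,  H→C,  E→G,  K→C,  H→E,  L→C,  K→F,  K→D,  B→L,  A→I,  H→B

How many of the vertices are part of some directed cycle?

9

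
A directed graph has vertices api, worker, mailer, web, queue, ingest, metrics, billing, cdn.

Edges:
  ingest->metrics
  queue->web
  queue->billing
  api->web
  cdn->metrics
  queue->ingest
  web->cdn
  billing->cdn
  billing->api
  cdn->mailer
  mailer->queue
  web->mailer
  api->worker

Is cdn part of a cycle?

Yes

cdn is on a cycle iff cdn can reach itself via ≥1 edge.
cdn → mailer → queue → billing → cdn — yes.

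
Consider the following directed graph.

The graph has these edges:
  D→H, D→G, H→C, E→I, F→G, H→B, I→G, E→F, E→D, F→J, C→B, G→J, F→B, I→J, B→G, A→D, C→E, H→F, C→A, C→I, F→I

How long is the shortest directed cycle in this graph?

For each vertex v, BFS finds the shortest path from v back to v.
The shortest such closed walk is E → D → H → C → E, length 4.

4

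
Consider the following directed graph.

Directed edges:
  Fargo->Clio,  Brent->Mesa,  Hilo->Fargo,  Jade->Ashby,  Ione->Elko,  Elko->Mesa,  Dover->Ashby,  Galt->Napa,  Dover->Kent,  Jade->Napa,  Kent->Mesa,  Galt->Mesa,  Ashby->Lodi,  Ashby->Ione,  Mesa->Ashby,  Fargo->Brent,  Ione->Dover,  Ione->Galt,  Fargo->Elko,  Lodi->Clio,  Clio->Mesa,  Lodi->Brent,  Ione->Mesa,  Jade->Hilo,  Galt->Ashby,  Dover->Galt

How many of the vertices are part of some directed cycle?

10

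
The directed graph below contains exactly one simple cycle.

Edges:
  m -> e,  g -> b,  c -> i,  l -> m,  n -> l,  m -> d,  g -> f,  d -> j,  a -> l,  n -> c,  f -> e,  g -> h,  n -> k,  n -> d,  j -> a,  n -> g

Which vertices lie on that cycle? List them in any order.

a, d, j, l, m

DFS with gray/black marking from l:
l gray
  m gray
    d gray
      j gray
        a gray
          a→l: l is gray → back edge
Back edge closes the cycle l → m → d → j → a → l; its vertices are {a, d, j, l, m}.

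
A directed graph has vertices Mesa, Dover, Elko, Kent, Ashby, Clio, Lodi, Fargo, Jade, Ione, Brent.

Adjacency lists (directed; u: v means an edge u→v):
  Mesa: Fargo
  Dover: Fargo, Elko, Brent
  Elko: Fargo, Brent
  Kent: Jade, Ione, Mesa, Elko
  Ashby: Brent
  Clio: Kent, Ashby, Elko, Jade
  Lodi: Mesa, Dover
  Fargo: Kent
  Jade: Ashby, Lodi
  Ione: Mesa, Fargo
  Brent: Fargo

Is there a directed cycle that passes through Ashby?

Ashby is on a cycle iff Ashby can reach itself via ≥1 edge.
Ashby → Brent → Fargo → Kent → Jade → Ashby — yes.

Yes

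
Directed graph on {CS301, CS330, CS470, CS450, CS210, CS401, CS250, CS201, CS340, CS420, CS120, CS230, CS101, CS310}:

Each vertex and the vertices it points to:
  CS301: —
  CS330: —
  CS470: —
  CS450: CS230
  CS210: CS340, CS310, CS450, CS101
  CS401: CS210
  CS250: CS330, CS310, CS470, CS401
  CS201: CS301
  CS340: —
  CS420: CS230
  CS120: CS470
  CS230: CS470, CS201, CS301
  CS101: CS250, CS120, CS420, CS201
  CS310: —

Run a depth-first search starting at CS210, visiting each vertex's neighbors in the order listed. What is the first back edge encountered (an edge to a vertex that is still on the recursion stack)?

DFS from CS210 (visiting each vertex's neighbors in the order listed); mark gray on enter, black on exit:
CS210 gray
  CS340 gray
  CS340 black
  CS310 gray
  CS310 black
  CS450 gray
    CS230 gray
      CS470 gray
      CS470 black
      CS201 gray
        CS301 gray
        CS301 black
      CS201 black
      CS230→CS301: CS301 black — skip
    CS230 black
  CS450 black
  CS101 gray
    CS250 gray
      CS330 gray
      CS330 black
      CS250→CS310: CS310 black — skip
      CS250→CS470: CS470 black — skip
      CS401 gray
        CS401→CS210: CS210 is gray → back edge
First back edge: CS401 → CS210.

CS401->CS210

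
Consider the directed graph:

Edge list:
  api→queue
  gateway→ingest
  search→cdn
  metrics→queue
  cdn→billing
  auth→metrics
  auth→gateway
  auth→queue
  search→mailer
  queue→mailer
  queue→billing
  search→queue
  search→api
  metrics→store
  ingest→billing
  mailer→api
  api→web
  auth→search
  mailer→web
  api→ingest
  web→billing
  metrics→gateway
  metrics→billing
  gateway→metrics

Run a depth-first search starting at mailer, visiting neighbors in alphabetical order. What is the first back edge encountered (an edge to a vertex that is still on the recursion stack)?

queue→mailer

DFS from mailer (visiting neighbors in alphabetical order); mark gray on enter, black on exit:
mailer gray
  api gray
    ingest gray
      billing gray
      billing black
    ingest black
    queue gray
      queue→billing: billing black — skip
      queue→mailer: mailer is gray → back edge
First back edge: queue → mailer.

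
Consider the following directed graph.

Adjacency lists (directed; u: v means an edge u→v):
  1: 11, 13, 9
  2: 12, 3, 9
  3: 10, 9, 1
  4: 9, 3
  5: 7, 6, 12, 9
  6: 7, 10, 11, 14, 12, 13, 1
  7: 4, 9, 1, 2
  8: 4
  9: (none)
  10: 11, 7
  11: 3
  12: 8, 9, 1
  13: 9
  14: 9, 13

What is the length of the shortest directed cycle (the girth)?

3

For each vertex v, BFS finds the shortest path from v back to v.
The shortest such closed walk is 10 → 11 → 3 → 10, length 3.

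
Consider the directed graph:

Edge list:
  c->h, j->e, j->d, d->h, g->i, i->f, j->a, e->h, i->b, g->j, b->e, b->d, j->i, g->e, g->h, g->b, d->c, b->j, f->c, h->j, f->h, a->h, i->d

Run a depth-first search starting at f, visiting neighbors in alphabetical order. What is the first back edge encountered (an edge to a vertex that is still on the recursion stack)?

DFS from f (visiting neighbors in alphabetical order); mark gray on enter, black on exit:
f gray
  c gray
    h gray
      j gray
        a gray
          a→h: h is gray → back edge
First back edge: a → h.

a→h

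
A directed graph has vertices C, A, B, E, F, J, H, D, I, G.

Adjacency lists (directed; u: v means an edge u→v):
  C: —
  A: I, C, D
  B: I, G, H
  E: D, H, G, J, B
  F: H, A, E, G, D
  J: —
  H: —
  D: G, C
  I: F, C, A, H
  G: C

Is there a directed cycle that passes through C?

No

C lies on a cycle iff there is a path from C back to itself.
Exploring from C, it never reaches itself; equivalently, its strongly connected component is a singleton.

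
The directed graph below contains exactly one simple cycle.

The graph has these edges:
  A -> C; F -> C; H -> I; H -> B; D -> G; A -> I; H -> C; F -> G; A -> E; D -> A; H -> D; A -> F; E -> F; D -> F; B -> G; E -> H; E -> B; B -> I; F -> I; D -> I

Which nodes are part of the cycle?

DFS with gray/black marking from E:
E gray
  F gray
    G gray
    G black
    I gray
    I black
    C gray
    C black
  F black
  H gray
    D gray
      D→F: F black — skip
      A gray
        A→C: C black — skip
        A→E: E is gray → back edge
Back edge closes the cycle E → H → D → A → E; its vertices are {A, D, E, H}.

A, D, E, H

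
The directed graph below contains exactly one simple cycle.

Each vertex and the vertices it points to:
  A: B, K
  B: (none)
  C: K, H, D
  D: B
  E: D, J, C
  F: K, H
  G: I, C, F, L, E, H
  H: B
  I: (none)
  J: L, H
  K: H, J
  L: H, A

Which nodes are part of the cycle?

DFS with gray/black marking from L:
L gray
  H gray
    B gray
    B black
  H black
  A gray
    A→B: B black — skip
    K gray
      K→H: H black — skip
      J gray
        J→L: L is gray → back edge
Back edge closes the cycle L → A → K → J → L; its vertices are {A, J, K, L}.

A, J, K, L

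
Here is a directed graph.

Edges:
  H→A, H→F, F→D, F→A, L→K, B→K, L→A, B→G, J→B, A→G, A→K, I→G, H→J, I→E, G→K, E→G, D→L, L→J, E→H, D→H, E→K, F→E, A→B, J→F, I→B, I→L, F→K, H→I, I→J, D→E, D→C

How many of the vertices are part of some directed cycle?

A vertex is on a directed cycle iff it belongs to a strongly connected component of size ≥ 2 (or has a self-loop).
The vertices on cycles are {D, E, F, H, I, J, L} — 7 in total.

7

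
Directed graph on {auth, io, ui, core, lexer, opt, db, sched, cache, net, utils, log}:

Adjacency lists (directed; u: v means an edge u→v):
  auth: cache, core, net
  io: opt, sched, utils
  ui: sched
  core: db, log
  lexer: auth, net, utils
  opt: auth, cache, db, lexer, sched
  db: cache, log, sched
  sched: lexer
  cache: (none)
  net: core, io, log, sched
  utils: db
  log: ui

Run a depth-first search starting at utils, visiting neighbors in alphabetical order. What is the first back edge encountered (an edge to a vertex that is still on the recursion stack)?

DFS from utils (visiting neighbors in alphabetical order); mark gray on enter, black on exit:
utils gray
  db gray
    cache gray
    cache black
    log gray
      ui gray
        sched gray
          lexer gray
            auth gray
              auth→cache: cache black — skip
              core gray
                core→db: db is gray → back edge
First back edge: core → db.

core->db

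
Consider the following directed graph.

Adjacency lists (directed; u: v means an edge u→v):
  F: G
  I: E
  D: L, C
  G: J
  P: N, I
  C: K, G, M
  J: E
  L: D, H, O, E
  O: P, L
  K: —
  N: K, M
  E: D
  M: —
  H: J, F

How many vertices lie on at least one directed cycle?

A vertex is on a directed cycle iff it belongs to a strongly connected component of size ≥ 2 (or has a self-loop).
The vertices on cycles are {C, D, E, F, G, H, I, J, L, O, P} — 11 in total.

11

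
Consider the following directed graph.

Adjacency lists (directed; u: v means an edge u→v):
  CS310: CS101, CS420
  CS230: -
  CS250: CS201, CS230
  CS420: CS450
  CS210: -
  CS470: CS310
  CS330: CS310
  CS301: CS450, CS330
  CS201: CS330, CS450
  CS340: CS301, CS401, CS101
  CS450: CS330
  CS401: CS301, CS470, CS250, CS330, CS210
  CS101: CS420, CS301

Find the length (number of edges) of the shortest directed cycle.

For each vertex v, BFS finds the shortest path from v back to v.
The shortest such closed walk is CS101 → CS301 → CS330 → CS310 → CS101, length 4.

4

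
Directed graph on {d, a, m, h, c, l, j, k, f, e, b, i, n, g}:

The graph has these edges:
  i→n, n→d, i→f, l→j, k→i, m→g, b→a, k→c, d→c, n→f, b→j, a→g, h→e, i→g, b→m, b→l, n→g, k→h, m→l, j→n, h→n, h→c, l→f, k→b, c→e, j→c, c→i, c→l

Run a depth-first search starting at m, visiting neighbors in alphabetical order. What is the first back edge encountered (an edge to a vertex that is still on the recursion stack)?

d→c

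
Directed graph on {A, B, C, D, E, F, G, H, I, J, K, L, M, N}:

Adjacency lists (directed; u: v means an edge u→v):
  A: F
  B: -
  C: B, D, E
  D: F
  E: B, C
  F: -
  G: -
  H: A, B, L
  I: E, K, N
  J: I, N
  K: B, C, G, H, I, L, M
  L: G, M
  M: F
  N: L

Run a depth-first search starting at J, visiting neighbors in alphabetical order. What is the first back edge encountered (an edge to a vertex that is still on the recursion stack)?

C→E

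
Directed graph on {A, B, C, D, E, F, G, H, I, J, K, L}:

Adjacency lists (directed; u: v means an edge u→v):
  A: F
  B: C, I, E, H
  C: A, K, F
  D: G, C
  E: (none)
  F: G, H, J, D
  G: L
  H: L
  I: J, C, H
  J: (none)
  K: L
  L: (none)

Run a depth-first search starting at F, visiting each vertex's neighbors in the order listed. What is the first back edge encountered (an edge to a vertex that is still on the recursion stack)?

DFS from F (visiting each vertex's neighbors in the order listed); mark gray on enter, black on exit:
F gray
  G gray
    L gray
    L black
  G black
  H gray
    H→L: L black — skip
  H black
  J gray
  J black
  D gray
    D→G: G black — skip
    C gray
      A gray
        A→F: F is gray → back edge
First back edge: A → F.

A→F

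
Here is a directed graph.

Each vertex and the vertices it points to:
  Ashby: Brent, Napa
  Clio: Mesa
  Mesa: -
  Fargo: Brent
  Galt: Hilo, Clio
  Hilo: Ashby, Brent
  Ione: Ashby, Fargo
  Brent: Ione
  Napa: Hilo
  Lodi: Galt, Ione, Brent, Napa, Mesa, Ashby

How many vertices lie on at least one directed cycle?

A vertex is on a directed cycle iff it belongs to a strongly connected component of size ≥ 2 (or has a self-loop).
The vertices on cycles are {Hilo, Ione, Napa, Ashby, Brent, Fargo} — 6 in total.

6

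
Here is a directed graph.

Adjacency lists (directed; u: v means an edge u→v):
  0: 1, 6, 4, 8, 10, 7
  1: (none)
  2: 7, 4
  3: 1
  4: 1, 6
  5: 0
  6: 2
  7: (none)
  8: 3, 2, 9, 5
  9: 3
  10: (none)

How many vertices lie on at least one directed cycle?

6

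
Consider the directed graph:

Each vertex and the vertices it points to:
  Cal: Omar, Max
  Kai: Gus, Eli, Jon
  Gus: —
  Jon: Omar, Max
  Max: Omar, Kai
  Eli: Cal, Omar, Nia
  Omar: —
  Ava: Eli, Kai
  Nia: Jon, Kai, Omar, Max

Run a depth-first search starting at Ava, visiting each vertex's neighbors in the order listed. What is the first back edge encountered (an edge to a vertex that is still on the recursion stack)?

DFS from Ava (visiting each vertex's neighbors in the order listed); mark gray on enter, black on exit:
Ava gray
  Eli gray
    Cal gray
      Omar gray
      Omar black
      Max gray
        Max→Omar: Omar black — skip
        Kai gray
          Gus gray
          Gus black
          Kai→Eli: Eli is gray → back edge
First back edge: Kai → Eli.

Kai->Eli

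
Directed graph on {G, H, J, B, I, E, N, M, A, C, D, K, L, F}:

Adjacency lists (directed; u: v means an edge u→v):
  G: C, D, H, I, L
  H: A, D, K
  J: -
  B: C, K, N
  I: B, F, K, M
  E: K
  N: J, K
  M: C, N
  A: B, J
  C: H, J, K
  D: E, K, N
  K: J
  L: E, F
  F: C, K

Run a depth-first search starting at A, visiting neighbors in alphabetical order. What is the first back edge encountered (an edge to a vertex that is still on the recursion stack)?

H->A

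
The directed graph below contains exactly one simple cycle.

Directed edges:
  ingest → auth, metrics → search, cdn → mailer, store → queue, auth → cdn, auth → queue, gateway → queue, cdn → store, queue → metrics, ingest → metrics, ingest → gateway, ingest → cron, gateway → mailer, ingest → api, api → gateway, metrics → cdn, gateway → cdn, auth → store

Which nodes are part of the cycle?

DFS with gray/black marking from metrics:
metrics gray
  search gray
  search black
  cdn gray
    store gray
      queue gray
        queue→metrics: metrics is gray → back edge
Back edge closes the cycle metrics → cdn → store → queue → metrics; its vertices are {cdn, queue, store, metrics}.

cdn, queue, store, metrics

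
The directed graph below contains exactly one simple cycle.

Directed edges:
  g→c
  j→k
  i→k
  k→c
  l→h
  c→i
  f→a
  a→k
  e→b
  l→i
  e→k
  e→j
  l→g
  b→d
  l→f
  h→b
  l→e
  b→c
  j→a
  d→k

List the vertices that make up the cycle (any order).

c, i, k

DFS with gray/black marking from i:
i gray
  k gray
    c gray
      c→i: i is gray → back edge
Back edge closes the cycle i → k → c → i; its vertices are {c, i, k}.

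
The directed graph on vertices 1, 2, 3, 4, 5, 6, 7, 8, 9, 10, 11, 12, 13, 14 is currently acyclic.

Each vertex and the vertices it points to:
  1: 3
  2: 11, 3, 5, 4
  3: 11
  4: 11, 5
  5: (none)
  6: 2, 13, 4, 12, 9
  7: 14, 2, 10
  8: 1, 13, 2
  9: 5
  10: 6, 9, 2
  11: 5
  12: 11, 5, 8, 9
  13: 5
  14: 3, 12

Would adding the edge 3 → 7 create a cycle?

Yes

Adding 3→7 creates a cycle iff 7 can already reach 3.
Path from 7: 7 → 14 → 3.
So 7 → … → 3 → 7 is a cycle.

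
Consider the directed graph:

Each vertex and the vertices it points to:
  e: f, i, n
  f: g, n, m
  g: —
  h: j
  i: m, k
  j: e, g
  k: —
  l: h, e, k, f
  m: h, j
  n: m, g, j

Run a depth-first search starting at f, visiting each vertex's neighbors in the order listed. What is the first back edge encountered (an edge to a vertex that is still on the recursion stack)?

e→f

DFS from f (visiting each vertex's neighbors in the order listed); mark gray on enter, black on exit:
f gray
  g gray
  g black
  n gray
    m gray
      h gray
        j gray
          e gray
            e→f: f is gray → back edge
First back edge: e → f.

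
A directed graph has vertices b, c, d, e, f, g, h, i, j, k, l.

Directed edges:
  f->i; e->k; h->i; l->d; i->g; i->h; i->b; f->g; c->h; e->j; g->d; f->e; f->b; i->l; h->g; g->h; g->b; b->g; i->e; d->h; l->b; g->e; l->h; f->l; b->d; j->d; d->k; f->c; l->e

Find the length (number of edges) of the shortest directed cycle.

For each vertex v, BFS finds the shortest path from v back to v.
The shortest such closed walk is i → h → i, length 2.

2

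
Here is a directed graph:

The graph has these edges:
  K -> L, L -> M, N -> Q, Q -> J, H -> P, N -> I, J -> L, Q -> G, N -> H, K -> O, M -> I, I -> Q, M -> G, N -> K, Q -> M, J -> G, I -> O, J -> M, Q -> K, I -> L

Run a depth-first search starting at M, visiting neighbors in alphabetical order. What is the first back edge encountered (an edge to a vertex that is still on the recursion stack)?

L->M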